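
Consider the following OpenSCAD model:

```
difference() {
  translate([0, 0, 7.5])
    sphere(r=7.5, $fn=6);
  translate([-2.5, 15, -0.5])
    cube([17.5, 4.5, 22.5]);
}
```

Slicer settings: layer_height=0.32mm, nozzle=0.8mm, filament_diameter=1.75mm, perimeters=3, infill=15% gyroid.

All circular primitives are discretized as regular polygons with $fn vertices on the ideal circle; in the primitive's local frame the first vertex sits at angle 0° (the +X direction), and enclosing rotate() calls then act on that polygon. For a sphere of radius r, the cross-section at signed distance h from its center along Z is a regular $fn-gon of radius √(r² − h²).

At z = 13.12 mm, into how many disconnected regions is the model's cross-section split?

1

At z = 13.12 mm: the sphere: section is a regular 6-gon, circumradius = √(r²−h²) = √(7.5²−5.62²) = 4.966; the cube at (-2.5, 15) (footprint 17.5×4.5) is included at this height; After the difference (first − rest): starting from the r=7.5 sphere, the 17.5×4.5 cube at (-2.5, 15) misses the remaining region (no effect) — 1 connected region. The result has 1 disconnected region.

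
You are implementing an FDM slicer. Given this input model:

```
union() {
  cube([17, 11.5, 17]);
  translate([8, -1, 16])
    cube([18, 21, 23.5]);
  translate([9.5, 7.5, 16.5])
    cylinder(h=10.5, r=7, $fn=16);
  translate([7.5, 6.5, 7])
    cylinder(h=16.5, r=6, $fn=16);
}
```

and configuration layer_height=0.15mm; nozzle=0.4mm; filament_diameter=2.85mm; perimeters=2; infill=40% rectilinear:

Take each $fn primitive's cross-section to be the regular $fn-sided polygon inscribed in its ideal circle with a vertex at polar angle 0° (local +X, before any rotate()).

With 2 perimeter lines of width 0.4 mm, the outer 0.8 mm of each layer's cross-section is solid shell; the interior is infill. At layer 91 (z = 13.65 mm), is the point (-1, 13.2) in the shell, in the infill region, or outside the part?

outside

At z = 13.65 mm: the cube is present — its section is the full 17×11.5 rectangle; the cube at (8, -1) does not reach this height (z outside [16, 39.5]); the cylinder at (9.5, 7.5) is not intersected at this z (z outside [16.5, 27]); the cylinder at (7.5, 6.5): section is a regular 16-gon, circumradius r=6; Combining (union): the regions partially overlap (shared area 106.23 mm²), so overlapping operands fuse into one piece — 1 connected region. Overall, the cross-section is a single solid region. The nearest boundary edge runs (0.00, 0.00)→(0.00, 11.50); distance from the point to it = 1.97 mm. The point is not inside any of the regions above, so it lies outside the cross-section (1.97 mm from the nearest boundary).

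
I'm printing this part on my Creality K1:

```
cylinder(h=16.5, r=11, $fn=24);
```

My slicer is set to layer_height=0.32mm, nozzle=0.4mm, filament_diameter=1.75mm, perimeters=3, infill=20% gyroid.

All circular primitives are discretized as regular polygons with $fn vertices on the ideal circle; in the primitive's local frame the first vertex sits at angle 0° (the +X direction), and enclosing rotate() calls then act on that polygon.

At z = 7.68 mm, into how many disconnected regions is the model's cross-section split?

1

At z = 7.68 mm: the cylinder: section is a regular 24-gon, circumradius r=11. The result has 1 disconnected region.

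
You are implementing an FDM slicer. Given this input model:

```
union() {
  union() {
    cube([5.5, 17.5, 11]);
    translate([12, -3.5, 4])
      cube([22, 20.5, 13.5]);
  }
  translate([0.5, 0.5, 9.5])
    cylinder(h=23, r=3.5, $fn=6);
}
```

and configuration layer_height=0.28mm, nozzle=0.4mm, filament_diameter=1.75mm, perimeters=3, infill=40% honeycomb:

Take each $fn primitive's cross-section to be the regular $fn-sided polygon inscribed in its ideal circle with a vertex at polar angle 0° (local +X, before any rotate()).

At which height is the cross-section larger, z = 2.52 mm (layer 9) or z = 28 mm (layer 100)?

Layer 9 (z = 2.52): the 5.5×17.5 cube contributes its full rectangle (area 96.25 mm²); the cube at (12, -3.5) does not reach this height (z outside [4, 17.5]); Combining (union): only the 5.5×17.5 cube is present, so the union is just that shape — area = 96.25 mm²; the cylinder at (0.5, 0.5) is absent (z outside [9.5, 32.5]); Merging all regions: only the result so far is present, so the union is just that shape — area = 96.25 mm². So its area = 96.25 mm². Layer 100 (z = 28): the cube does not reach this height (z outside [0, 11]); the cube at (12, -3.5) does not reach this height (z outside [4, 17.5]); Taking the union: nothing is present at this height; the r=3.5 cylinder at (0.5, 0.5) contributes a regular 6-gon of circumradius 3.5 (area = (6/2)·3.500²·sin(360°/6) = 31.83 mm²); Taking the union: only the r=3.5 cylinder at (0.5, 0.5) is present, so the union is just that shape — area = 31.83 mm². So its area = 31.83 mm². Layer 9 is larger (96.25 vs 31.83 mm²).

layer 9 (z = 2.52 mm)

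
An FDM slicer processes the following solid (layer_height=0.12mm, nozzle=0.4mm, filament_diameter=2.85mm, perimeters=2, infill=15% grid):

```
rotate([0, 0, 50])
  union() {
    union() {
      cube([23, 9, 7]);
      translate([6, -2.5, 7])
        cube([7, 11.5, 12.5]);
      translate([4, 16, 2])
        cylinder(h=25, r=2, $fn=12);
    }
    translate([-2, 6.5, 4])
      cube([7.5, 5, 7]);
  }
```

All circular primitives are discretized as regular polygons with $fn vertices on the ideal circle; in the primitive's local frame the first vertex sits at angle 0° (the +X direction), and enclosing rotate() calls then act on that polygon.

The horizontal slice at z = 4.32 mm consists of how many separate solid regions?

At z = 4.32 mm: the cube (footprint 23×9) is included at this height; the cube at (6, -2.5) is absent (z outside [7, 19.5]); the cylinder at (4, 16): section is a regular 12-gon, circumradius r=2; Merging all regions: the 2 present regions are separate (no shared area or edge), so areas and boundary lengths simply add and each stays a separate island — 2 connected regions; the 7.5×5 cube at (-2, 6.5) contributes its full rectangle; Combining (union): the regions partially overlap (shared area 13.75 mm²), so overlapping operands fuse into one piece — 2 connected regions; (rotated 50° about Z; rotation is an isometry so areas/perimeters/island counts are preserved). The result has 2 disconnected regions.

2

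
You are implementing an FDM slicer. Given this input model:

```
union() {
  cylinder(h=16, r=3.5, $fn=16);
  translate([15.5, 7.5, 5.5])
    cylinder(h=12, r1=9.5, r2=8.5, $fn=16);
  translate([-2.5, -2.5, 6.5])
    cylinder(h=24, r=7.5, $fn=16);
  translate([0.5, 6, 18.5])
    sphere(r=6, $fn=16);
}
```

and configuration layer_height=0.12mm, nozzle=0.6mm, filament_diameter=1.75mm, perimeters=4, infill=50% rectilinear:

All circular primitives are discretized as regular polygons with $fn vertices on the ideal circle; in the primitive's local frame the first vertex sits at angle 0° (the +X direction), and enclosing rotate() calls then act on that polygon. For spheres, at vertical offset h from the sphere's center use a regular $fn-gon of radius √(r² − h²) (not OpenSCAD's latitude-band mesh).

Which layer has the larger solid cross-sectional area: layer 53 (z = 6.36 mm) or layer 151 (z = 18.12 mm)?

Layer 53 (z = 6.36): the cylinder: section is a regular 16-gon, circumradius r=3.5 (area = (16/2)·3.500²·sin(360°/16) = 37.50 mm²); the cone at (15.5, 7.5) (r1=9.5→r2=8.5) has section circumradius 9.428 here — a regular 16-gon (area = (16/2)·9.428²·sin(360°/16) = 272.14 mm²); the cylinder at (-2.5, -2.5) is absent (z outside [6.5, 30.5]); the sphere at (0.5, 6) is not intersected at this z (|z−center|=12.140 > r=6); Combining (union): the 2 present regions are separate (no shared area or edge), so areas and boundary lengths simply add and each stays a separate island — area = 309.65 mm². So its area = 309.65 mm². Layer 151 (z = 18.12): the cylinder is absent (z outside [0, 16]); the cone at (15.5, 7.5) is not intersected at this z (z outside [5.5, 17.5]); the r=7.5 cylinder at (-2.5, -2.5) gives a regular 16-gon of circumradius 7.5 (constant along its height) (area = (16/2)·7.500²·sin(360°/16) = 172.21 mm²); the sphere at (0.5, 6): section is a regular 16-gon, circumradius = √(r²−h²) = √(6²−0.38²) = 5.988 (area = (16/2)·5.988²·sin(360°/16) = 109.77 mm²); Combining (union): the regions partially overlap — summed areas 281.98 mm² minus the doubly-counted overlap 28.84 mm² gives 253.14 mm² — area = 253.14 mm². So its area = 253.14 mm². Layer 53 is larger (309.65 vs 253.14 mm²).

layer 53 (z = 6.36 mm)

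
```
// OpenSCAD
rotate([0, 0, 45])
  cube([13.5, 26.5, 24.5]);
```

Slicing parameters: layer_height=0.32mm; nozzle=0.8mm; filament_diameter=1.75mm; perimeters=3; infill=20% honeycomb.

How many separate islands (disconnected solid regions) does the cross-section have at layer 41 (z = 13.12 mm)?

1

At z = 13.12 mm: the 13.5×26.5 cube contributes its full rectangle; (whole slice rotated 45° about Z — lengths, areas and connectivity unchanged). Overall, the cross-section is a single solid region. Island count = 1.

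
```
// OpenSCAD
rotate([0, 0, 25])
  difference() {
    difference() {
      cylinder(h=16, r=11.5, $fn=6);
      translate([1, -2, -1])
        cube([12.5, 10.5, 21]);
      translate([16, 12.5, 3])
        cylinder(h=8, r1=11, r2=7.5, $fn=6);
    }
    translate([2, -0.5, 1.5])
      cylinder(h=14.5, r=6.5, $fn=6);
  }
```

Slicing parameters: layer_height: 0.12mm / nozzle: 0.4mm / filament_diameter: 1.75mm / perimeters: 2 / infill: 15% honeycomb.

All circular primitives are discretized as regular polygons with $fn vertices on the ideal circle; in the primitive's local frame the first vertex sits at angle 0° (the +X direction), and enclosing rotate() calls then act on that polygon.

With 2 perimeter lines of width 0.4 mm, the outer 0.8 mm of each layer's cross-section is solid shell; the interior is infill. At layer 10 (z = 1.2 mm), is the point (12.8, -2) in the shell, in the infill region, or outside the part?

At z = 1.2 mm: the r=11.5 cylinder contributes a regular 6-gon of circumradius 11.5; the cube at (1, -2) is present — its section is the full 12.5×10.5 rectangle; the cone at (16, 12.5) does not reach this height (z outside [3, 11]); Subtracting the remaining from the first: starting from the r=11.5 cylinder, the 12.5×10.5 cube at (1, -2) partially overlaps it — only the 88.24 mm² overlap (of its 131.25 mm²) is removed, clipping the outline — 1 connected region; the cylinder at (2, -0.5) is not intersected at this z (z outside [1.5, 16]); Taking the first minus the rest: none of the subtracted shapes is present at this height, so the result so far is unchanged — 1 connected region; (rotated 25° about Z; rotation is an isometry so areas/perimeters/island counts are preserved). Overall, the cross-section is a single solid region. Undo the 25° rotation: the query point maps to (10.756, -7.222) in the un-rotated model frame. The nearest boundary edge runs (10.35, -2.00)→(5.75, -9.96); distance from the point to it = 2.97 mm. The point is not inside any of the regions above, so it lies outside the cross-section (2.97 mm from the nearest boundary).

outside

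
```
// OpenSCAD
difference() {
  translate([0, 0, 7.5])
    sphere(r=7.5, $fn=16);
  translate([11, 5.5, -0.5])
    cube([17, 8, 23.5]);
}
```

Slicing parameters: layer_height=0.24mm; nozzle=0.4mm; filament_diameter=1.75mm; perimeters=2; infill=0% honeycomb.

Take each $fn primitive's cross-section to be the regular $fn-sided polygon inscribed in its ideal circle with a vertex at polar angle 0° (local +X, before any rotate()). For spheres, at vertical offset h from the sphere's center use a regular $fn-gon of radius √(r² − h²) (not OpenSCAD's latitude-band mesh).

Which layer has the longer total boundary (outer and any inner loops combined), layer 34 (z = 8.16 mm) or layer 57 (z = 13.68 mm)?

layer 34 (z = 8.16 mm)

Layer 34 (z = 8.16): the r=7.5 sphere contributes a regular 16-gon of circumradius √(7.5²−0.66²) = 7.471 (perimeter = 2·16·7.471·sin(180°/16) = 46.64 mm); the cube at (11, 5.5) is present — its section is the full 17×8 rectangle (perimeter 50.00 mm); Subtracting the remaining from the first: starting from the r=7.5 sphere, the 17×8 cube at (11, 5.5) misses the remaining region (no effect) — boundary = 46.64 mm. So its perimeter = 46.64 mm. Layer 57 (z = 13.68): the r=7.5 sphere slices to a regular 16-gon of circumradius 4.249 (√(r²−h²) with h=6.18 from center) (perimeter = 2·16·4.249·sin(180°/16) = 26.53 mm); the cube at (11, 5.5) is present — its section is the full 17×8 rectangle (perimeter 50.00 mm); Taking the first minus the rest: starting from the r=7.5 sphere, the 17×8 cube at (11, 5.5) misses the remaining region (no effect) — boundary = 26.53 mm. So its perimeter = 26.53 mm. Layer 34 is larger (46.64 vs 26.53 mm).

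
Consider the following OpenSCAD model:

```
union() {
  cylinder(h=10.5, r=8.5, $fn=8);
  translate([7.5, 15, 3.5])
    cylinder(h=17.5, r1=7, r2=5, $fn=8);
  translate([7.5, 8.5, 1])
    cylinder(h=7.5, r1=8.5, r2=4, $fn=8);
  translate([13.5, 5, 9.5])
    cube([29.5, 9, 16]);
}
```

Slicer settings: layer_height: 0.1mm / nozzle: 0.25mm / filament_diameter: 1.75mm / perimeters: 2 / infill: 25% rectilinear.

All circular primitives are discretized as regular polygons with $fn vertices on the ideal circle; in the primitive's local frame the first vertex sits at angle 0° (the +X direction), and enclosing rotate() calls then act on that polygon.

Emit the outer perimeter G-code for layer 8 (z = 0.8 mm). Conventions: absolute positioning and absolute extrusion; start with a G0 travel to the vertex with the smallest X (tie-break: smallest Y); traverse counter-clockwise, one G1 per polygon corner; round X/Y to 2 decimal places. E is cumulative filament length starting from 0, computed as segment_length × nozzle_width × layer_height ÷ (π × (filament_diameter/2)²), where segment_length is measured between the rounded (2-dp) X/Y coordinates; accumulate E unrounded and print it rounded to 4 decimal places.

G0 X-8.50 Y0.00 Z0.80
G1 X-6.01 Y-6.01 E0.0676
G1 X0.00 Y-8.50 E0.1352
G1 X6.01 Y-6.01 E0.2028
G1 X8.50 Y0.00 E0.2705
G1 X6.01 Y6.01 E0.3381
G1 X0.00 Y8.50 E0.4057
G1 X-6.01 Y6.01 E0.4733
G1 X-8.50 Y0.00 E0.5409

At z = 0.8 mm: the cylinder: section is a regular 8-gon, circumradius r=8.5; the cone at (7.5, 15) is absent (z outside [3.5, 21]); the cone at (7.5, 8.5) is not intersected at this z (z outside [1, 8.5]); the cube at (13.5, 5) does not reach this height (z outside [9.5, 25.5]); Combining (union): only the r=8.5 cylinder is present, so the union is just that shape — 1 connected region. The outline is a single polygon with 8 vertices. Extrusion per mm of travel: 0.25 × 0.1 / (π × 0.875²) = 0.010394. Accumulating E over each segment gives final E = 0.5409.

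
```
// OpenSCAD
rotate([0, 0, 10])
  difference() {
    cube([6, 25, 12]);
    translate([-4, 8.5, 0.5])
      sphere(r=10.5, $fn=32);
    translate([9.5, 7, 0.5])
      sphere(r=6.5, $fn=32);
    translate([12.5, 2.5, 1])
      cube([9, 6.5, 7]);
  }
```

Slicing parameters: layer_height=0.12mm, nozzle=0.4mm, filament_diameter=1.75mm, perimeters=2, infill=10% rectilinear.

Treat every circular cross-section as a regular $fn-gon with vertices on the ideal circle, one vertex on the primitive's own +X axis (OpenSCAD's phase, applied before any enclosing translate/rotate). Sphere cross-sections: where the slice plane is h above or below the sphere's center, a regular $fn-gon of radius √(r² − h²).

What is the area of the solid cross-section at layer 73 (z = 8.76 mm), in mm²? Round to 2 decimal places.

At z = 8.76 mm: the cube is present — its section is the full 6×25 rectangle (area 150.00 mm²); the r=10.5 sphere at (-4, 8.5) slices to a regular 32-gon of circumradius 6.482 (√(r²−h²) with h=8.26 from center) (area = (32/2)·6.482²·sin(360°/32) = 131.17 mm²); the sphere at (9.5, 7) is absent (|z−center|=8.260 > r=6.5); the cube at (12.5, 2.5) does not reach this height (z outside [1, 8]); After the difference (first − rest): starting from the 6×25 cube (150.00 mm²), the r=10.5 sphere at (-4, 8.5) partially overlaps it — only the 17.41 mm² overlap (of its 131.17 mm²) is removed, clipping the outline — area = 132.59 mm²; (rotated 10° about Z; rotation is an isometry so areas/perimeters/island counts are preserved). Overall, the cross-section is a single solid region. Net area = 132.59 mm².

132.59 mm²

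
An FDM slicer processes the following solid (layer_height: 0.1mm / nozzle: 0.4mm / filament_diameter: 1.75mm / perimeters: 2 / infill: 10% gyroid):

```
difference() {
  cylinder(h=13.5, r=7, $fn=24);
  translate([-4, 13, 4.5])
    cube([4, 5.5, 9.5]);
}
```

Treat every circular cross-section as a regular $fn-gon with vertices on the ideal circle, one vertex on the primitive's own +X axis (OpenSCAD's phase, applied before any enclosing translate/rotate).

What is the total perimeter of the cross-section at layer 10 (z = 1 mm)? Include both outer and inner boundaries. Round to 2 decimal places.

At z = 1 mm: the r=7 cylinder contributes a regular 24-gon of circumradius 7 (perimeter = 2·24·7.000·sin(180°/24) = 43.86 mm); the cube at (-4, 13) is absent (z outside [4.5, 14]); After the difference (first − rest): none of the subtracted shapes is present at this height, so the r=7 cylinder is unchanged — boundary = 43.86 mm. Overall, the cross-section is a single solid region. Total boundary length (outer) = 43.86 mm.

43.86 mm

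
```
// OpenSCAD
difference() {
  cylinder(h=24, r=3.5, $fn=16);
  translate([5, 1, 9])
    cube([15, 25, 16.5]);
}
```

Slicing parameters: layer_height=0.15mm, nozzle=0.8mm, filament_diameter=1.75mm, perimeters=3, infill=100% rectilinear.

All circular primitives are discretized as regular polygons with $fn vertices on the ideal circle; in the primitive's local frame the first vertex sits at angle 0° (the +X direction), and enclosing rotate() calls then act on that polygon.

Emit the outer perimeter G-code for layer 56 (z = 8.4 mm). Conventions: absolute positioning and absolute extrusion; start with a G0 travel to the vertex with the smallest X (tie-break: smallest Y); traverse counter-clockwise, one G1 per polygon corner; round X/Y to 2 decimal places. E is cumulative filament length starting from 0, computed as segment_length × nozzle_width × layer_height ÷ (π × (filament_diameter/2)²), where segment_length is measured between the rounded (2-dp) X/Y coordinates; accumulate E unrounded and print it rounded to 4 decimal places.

G0 X-3.50 Y0.00 Z8.40
G1 X-3.23 Y-1.34 E0.0682
G1 X-2.47 Y-2.47 E0.1361
G1 X-1.34 Y-3.23 E0.2041
G1 X0.00 Y-3.50 E0.2723
G1 X1.34 Y-3.23 E0.3405
G1 X2.47 Y-2.47 E0.4084
G1 X3.23 Y-1.34 E0.4764
G1 X3.50 Y0.00 E0.5445
G1 X3.23 Y1.34 E0.6127
G1 X2.47 Y2.47 E0.6807
G1 X1.34 Y3.23 E0.7486
G1 X0.00 Y3.50 E0.8168
G1 X-1.34 Y3.23 E0.8850
G1 X-2.47 Y2.47 E0.9530
G1 X-3.23 Y1.34 E1.0209
G1 X-3.50 Y0.00 E1.0891

At z = 8.4 mm: the r=3.5 cylinder gives a regular 16-gon of circumradius 3.5 (constant along its height); the cube at (5, 1) is not intersected at this z (z outside [9, 25.5]); Taking the first minus the rest: none of the subtracted shapes is present at this height, so the r=3.5 cylinder is unchanged — 1 connected region. The outline is a single polygon with 16 vertices. Extrusion per mm of travel: 0.8 × 0.15 / (π × 0.875²) = 0.049890. Accumulating E over each segment gives final E = 1.0891.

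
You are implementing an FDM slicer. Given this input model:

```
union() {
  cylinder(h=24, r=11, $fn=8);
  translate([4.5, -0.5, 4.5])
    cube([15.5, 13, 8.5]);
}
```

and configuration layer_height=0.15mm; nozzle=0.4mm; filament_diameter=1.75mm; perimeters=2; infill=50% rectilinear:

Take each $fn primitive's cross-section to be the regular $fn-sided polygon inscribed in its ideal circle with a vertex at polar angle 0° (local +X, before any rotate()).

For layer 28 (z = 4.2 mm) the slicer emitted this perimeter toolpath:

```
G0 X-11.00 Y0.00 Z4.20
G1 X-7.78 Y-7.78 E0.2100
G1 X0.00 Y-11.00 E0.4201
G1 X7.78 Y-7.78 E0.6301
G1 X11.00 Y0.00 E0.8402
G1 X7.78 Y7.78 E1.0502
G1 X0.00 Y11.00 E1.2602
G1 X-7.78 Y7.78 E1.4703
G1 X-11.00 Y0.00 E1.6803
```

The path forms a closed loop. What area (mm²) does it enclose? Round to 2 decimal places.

342.32 mm²

Apply the shoelace formula to the sequence of (X, Y) vertices; enclosed area = 342.32 mm².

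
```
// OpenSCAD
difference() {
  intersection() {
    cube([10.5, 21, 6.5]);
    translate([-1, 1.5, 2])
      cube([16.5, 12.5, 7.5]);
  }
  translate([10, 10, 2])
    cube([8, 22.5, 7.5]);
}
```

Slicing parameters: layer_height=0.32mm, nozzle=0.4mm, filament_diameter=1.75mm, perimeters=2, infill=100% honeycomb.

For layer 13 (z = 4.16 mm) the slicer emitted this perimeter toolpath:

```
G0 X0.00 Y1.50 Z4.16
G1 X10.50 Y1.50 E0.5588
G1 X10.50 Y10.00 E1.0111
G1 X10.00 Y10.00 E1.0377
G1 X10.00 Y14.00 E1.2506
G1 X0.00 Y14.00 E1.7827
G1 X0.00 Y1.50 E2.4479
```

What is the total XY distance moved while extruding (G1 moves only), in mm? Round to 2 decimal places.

46.00 mm

Sum the Euclidean lengths of each G1 segment: total = 46.00 mm.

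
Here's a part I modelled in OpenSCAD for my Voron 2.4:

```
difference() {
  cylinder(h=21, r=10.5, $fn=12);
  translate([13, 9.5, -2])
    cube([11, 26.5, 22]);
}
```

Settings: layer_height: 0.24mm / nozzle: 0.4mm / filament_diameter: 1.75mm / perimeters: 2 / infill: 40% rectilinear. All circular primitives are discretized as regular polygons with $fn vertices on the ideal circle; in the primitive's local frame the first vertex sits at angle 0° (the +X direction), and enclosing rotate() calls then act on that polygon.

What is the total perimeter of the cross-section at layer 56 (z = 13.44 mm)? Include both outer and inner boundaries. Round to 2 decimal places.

At z = 13.44 mm: the r=10.5 cylinder contributes a regular 12-gon of circumradius 10.5 (perimeter = 2·12·10.500·sin(180°/12) = 65.22 mm); the cube at (13, 9.5) (footprint 11×26.5) is included at this height (perimeter 75.00 mm); Taking the first minus the rest: starting from the r=10.5 cylinder, the 11×26.5 cube at (13, 9.5) misses the remaining region (no effect) — boundary = 65.22 mm. Overall, the cross-section is a single solid region. Total boundary length (outer) = 65.22 mm.

65.22 mm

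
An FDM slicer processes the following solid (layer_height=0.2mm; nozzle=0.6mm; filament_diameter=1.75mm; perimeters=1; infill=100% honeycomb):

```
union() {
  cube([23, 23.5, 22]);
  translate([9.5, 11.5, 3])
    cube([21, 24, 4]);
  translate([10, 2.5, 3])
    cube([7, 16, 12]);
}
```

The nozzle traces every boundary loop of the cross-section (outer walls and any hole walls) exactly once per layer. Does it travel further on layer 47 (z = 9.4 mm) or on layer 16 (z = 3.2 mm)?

layer 16 (z = 3.2 mm)

Layer 47 (z = 9.4): the 23×23.5 cube contributes its full rectangle (perimeter 93.00 mm); the cube at (9.5, 11.5) does not reach this height (z outside [3, 7]); the cube at (10, 2.5) (footprint 7×16) is included at this height (perimeter 46.00 mm); Taking the union: the 7×16 cube at (10, 2.5) lies entirely inside the 23×23.5 cube, so the union is just the 23×23.5 cube — boundary = 93.00 mm. So its perimeter = 93.00 mm. Layer 16 (z = 3.2): the cube is present — its section is the full 23×23.5 rectangle (perimeter 93.00 mm); the cube at (9.5, 11.5) (footprint 21×24) is included at this height (perimeter 90.00 mm); the 7×16 cube at (10, 2.5) contributes its full rectangle (perimeter 46.00 mm); Combining (union): the regions partially overlap (shared area 274.00 mm²), so the edge portions inside another operand are dropped and the merged outline is re-measured after clipping — boundary = 132.00 mm. So its perimeter = 132.00 mm. Layer 16 is larger (132.00 vs 93.00 mm).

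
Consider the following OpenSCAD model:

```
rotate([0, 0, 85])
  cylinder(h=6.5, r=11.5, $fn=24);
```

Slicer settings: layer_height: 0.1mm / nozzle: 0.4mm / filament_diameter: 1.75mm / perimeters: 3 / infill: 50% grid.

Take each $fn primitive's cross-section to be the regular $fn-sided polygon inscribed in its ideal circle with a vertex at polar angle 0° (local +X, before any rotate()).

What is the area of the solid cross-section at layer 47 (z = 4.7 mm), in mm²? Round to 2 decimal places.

At z = 4.7 mm: the r=11.5 cylinder contributes a regular 24-gon of circumradius 11.5 (area = (24/2)·11.500²·sin(360°/24) = 410.75 mm²); (whole slice rotated 85° about Z — lengths, areas and connectivity unchanged). Overall, the cross-section is a single solid region. Net area = 410.75 mm².

410.75 mm²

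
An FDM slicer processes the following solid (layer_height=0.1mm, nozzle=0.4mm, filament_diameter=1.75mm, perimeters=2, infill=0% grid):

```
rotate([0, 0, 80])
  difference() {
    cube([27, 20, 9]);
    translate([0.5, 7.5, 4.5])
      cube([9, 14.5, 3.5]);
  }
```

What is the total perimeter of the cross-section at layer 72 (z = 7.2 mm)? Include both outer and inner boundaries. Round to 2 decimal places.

At z = 7.2 mm: the cube (footprint 27×20) is included at this height (perimeter 94.00 mm); the 9×14.5 cube at (0.5, 7.5) contributes its full rectangle (perimeter 47.00 mm); Subtracting the remaining from the first: starting from the 27×20 cube, the 9×14.5 cube at (0.5, 7.5) partially overlaps it — only the 112.50 mm² overlap (of its 130.50 mm²) is removed, clipping the outline — boundary = 119.00 mm; (whole slice rotated 80° about Z — lengths, areas and connectivity unchanged). Overall, the cross-section is a single solid region. Total boundary length (outer) = 119.00 mm.

119.00 mm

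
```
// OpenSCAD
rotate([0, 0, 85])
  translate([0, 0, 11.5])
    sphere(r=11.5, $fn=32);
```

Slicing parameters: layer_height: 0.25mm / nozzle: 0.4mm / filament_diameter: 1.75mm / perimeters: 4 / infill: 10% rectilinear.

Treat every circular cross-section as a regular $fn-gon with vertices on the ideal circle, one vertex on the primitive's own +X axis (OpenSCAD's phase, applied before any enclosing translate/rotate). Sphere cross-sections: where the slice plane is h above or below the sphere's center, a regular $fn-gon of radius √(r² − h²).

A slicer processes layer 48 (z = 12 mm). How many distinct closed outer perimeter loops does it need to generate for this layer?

At z = 12 mm: the sphere: section is a regular 32-gon, circumradius = √(r²−h²) = √(11.5²−0.5²) = 11.489; (whole slice rotated 85° about Z — lengths, areas and connectivity unchanged). The result has 1 disconnected region.

1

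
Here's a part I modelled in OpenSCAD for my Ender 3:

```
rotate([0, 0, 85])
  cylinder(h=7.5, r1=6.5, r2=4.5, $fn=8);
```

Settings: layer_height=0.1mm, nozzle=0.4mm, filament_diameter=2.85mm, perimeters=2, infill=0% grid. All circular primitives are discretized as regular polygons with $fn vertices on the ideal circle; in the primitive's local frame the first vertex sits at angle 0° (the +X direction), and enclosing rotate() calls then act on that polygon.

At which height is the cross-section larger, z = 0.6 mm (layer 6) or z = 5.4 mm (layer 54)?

layer 6 (z = 0.6 mm)

Layer 6 (z = 0.6): the cone contributes a regular 8-gon of circumradius 6.340 (interpolated between r1=6.5 and r2=4.5 at t=0.080) (area = (8/2)·6.340²·sin(360°/8) = 113.69 mm²); (rotated 85° about Z; rotation is an isometry so areas/perimeters/island counts are preserved). So its area = 113.69 mm². Layer 54 (z = 5.4): the cone contributes a regular 8-gon of circumradius 5.060 (interpolated between r1=6.5 and r2=4.5 at t=0.720) (area = (8/2)·5.060²·sin(360°/8) = 72.42 mm²); (rotated 85° about Z; rotation is an isometry so areas/perimeters/island counts are preserved). So its area = 72.42 mm². Layer 6 is larger (113.69 vs 72.42 mm²).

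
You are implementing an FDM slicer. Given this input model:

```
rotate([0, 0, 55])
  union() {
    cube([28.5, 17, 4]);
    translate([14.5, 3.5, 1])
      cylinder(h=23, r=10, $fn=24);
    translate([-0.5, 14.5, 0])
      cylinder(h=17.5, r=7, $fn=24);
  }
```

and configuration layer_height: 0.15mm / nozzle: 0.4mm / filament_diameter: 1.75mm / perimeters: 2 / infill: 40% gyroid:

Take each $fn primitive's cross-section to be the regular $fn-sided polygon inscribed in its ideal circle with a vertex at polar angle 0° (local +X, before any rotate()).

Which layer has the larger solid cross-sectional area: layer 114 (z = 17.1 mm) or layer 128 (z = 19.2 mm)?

Layer 114 (z = 17.1): the cube does not reach this height (z outside [0, 4]); the r=10 cylinder at (14.5, 3.5) gives a regular 24-gon of circumradius 10 (constant along its height) (area = (24/2)·10.000²·sin(360°/24) = 310.58 mm²); the cylinder at (-0.5, 14.5): section is a regular 24-gon, circumradius r=7 (area = (24/2)·7.000²·sin(360°/24) = 152.19 mm²); Combining (union): the 2 present regions are separate (no shared area or edge), so areas and boundary lengths simply add and each stays a separate island — area = 462.77 mm²; (rotated 55° about Z; rotation is an isometry so areas/perimeters/island counts are preserved). So its area = 462.77 mm². Layer 128 (z = 19.2): the cube is not intersected at this z (z outside [0, 4]); the r=10 cylinder at (14.5, 3.5) contributes a regular 24-gon of circumradius 10 (area = (24/2)·10.000²·sin(360°/24) = 310.58 mm²); the cylinder at (-0.5, 14.5) is absent (z outside [0, 17.5]); Combining (union): only the r=10 cylinder at (14.5, 3.5) is present, so the union is just that shape — area = 310.58 mm²; (whole slice rotated 55° about Z — lengths, areas and connectivity unchanged). So its area = 310.58 mm². Layer 114 is larger (462.77 vs 310.58 mm²).

layer 114 (z = 17.1 mm)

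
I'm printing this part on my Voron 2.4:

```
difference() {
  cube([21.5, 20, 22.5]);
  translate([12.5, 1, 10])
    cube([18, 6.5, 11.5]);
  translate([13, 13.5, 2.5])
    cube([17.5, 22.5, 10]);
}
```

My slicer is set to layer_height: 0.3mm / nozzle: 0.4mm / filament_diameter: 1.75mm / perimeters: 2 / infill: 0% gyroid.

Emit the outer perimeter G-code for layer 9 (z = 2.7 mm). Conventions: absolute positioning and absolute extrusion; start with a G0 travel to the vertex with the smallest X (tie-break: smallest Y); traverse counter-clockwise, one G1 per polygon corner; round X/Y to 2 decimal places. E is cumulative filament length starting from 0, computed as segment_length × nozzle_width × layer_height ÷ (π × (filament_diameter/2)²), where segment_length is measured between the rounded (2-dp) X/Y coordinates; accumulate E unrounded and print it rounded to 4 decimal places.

G0 X0.00 Y0.00 Z2.70
G1 X21.50 Y0.00 E1.0726
G1 X21.50 Y13.50 E1.7462
G1 X13.00 Y13.50 E2.1702
G1 X13.00 Y20.00 E2.4945
G1 X0.00 Y20.00 E3.1431
G1 X0.00 Y0.00 E4.1409

At z = 2.7 mm: the cube (footprint 21.5×20) is included at this height; the cube at (12.5, 1) is absent (z outside [10, 21.5]); the cube at (13, 13.5) (footprint 17.5×22.5) is included at this height; Taking the first minus the rest: starting from the 21.5×20 cube, the 17.5×22.5 cube at (13, 13.5) partially overlaps it — only the 55.25 mm² overlap (of its 393.75 mm²) is removed, clipping the outline — 1 connected region. The outline is a single polygon with 6 vertices. Extrusion per mm of travel: 0.4 × 0.3 / (π × 0.875²) = 0.049890. Accumulating E over each segment gives final E = 4.1409.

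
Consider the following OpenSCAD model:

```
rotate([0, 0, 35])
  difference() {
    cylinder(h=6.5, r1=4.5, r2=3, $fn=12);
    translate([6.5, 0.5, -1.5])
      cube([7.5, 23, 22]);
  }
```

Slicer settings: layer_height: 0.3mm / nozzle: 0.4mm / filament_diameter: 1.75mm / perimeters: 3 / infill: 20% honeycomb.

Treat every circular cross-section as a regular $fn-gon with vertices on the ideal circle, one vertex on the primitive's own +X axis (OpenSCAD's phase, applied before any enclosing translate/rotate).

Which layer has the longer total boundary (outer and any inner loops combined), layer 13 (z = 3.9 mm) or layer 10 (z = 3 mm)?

layer 10 (z = 3 mm)

Layer 13 (z = 3.9): the cone contributes a regular 12-gon of circumradius 3.600 (interpolated between r1=4.5 and r2=3 at t=0.600) (perimeter = 2·12·3.600·sin(180°/12) = 22.36 mm); the cube at (6.5, 0.5) (footprint 7.5×23) is included at this height (perimeter 61.00 mm); After the difference (first − rest): starting from the cone, the 7.5×23 cube at (6.5, 0.5) misses the remaining region (no effect) — boundary = 22.36 mm; (whole slice rotated 35° about Z — lengths, areas and connectivity unchanged). So its perimeter = 22.36 mm. Layer 10 (z = 3): the cone contributes a regular 12-gon of circumradius 3.808 (interpolated between r1=4.5 and r2=3 at t=0.462) (perimeter = 2·12·3.808·sin(180°/12) = 23.65 mm); the cube at (6.5, 0.5) is present — its section is the full 7.5×23 rectangle (perimeter 61.00 mm); After the difference (first − rest): starting from the cone, the 7.5×23 cube at (6.5, 0.5) misses the remaining region (no effect) — boundary = 23.65 mm; (whole slice rotated 35° about Z — lengths, areas and connectivity unchanged). So its perimeter = 23.65 mm. Layer 10 is larger (23.65 vs 22.36 mm).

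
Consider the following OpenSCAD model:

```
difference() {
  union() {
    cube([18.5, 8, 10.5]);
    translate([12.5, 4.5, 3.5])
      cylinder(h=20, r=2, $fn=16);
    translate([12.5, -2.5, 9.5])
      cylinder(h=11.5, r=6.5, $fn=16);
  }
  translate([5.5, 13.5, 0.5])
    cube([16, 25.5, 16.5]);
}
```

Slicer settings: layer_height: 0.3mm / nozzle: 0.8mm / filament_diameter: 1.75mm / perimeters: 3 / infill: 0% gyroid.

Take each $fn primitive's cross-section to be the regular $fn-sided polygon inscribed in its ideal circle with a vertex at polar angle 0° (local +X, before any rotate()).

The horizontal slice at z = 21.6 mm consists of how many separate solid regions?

1

At z = 21.6 mm: the cube is absent (z outside [0, 10.5]); the r=2 cylinder at (12.5, 4.5) gives a regular 16-gon of circumradius 2 (constant along its height); the cylinder at (12.5, -2.5) does not reach this height (z outside [9.5, 21]); Merging all regions: only the r=2 cylinder at (12.5, 4.5) is present, so the union is just that shape — 1 connected region; the cube at (5.5, 13.5) does not reach this height (z outside [0.5, 17]); Subtracting the remaining from the first: none of the subtracted shapes is present at this height, so that combined region is unchanged — 1 connected region. The result has 1 disconnected region.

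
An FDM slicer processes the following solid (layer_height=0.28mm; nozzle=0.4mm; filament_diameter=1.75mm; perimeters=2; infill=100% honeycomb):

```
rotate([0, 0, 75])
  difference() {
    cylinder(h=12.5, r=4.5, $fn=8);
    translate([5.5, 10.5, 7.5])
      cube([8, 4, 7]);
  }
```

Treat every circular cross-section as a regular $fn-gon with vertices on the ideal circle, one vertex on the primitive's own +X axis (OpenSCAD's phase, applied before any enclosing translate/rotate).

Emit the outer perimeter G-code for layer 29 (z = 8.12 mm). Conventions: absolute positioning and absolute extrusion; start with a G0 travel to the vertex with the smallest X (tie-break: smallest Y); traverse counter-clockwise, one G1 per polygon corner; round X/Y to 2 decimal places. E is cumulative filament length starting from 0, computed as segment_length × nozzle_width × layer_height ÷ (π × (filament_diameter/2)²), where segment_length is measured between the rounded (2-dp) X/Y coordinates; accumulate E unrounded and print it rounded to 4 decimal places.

At z = 8.12 mm: the r=4.5 cylinder contributes a regular 8-gon of circumradius 4.5; the cube at (5.5, 10.5) is present — its section is the full 8×4 rectangle; After the difference (first − rest): starting from the r=4.5 cylinder, the 8×4 cube at (5.5, 10.5) misses the remaining region (no effect) — 1 connected region; (whole slice rotated 75° about Z — lengths, areas and connectivity unchanged). The outline is a single polygon with 8 vertices. Extrusion per mm of travel: 0.4 × 0.28 / (π × 0.875²) = 0.046564. Accumulating E over each segment gives final E = 1.2836.

G0 X-4.35 Y1.16 Z8.12
G1 X-3.90 Y-2.25 E0.1602
G1 X-1.16 Y-4.35 E0.3209
G1 X2.25 Y-3.90 E0.4811
G1 X4.35 Y-1.16 E0.6418
G1 X3.90 Y2.25 E0.8020
G1 X1.16 Y4.35 E0.9627
G1 X-2.25 Y3.90 E1.1229
G1 X-4.35 Y1.16 E1.2836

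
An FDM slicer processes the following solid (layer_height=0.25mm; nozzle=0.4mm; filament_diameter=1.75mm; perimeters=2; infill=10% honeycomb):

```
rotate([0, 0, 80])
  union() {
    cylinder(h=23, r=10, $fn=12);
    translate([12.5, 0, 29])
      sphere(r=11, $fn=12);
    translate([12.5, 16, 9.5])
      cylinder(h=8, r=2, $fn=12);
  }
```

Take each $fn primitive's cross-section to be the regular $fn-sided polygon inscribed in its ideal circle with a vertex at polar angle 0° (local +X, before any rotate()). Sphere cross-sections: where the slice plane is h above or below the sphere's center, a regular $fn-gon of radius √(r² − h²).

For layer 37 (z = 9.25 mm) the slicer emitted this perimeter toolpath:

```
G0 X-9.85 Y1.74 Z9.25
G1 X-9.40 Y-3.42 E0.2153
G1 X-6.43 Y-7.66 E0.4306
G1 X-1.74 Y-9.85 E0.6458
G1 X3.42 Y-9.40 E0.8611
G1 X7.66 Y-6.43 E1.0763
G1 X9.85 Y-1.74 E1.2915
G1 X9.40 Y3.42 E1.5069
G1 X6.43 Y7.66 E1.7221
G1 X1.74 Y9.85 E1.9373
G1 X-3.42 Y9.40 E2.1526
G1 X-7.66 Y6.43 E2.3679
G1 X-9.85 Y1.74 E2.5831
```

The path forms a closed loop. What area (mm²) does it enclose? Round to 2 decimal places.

300.13 mm²

Apply the shoelace formula to the sequence of (X, Y) vertices; enclosed area = 300.13 mm².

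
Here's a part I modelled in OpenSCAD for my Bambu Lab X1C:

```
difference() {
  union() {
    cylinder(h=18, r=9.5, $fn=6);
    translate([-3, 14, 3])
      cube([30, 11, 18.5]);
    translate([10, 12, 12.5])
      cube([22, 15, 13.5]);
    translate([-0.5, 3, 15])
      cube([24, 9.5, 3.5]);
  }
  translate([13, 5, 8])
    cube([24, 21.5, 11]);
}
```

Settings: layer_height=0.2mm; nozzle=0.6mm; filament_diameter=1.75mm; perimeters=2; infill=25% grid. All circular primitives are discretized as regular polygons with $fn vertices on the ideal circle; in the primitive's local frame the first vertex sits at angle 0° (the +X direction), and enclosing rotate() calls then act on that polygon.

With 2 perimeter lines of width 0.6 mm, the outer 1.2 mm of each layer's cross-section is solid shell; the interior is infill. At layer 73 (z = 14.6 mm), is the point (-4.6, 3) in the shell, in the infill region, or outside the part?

infill

At z = 14.6 mm: the cylinder: section is a regular 6-gon, circumradius r=9.5; the cube at (-3, 14) (footprint 30×11) is included at this height; the 22×15 cube at (10, 12) contributes its full rectangle; the cube at (-0.5, 3) is not intersected at this z (z outside [15, 18.5]); Taking the union: the regions partially overlap (shared area 187.00 mm²), so overlapping operands fuse into one piece — 2 connected regions; the cube at (13, 5) is present — its section is the full 24×21.5 rectangle; After the difference (first − rest): starting from that combined region, the 24×21.5 cube at (13, 5) partially overlaps it — only the 275.50 mm² overlap (of its 516.00 mm²) is removed, clipping the outline — 2 connected regions. Overall, the cross-section has 2 separate islands. The nearest boundary edge runs (-9.50, 0.00)→(-4.75, 8.23); distance from the point to it = 2.74 mm. (Shell/infill is judged within the island containing the point — the largest one.) The point is inside the cross-section and 2.74 mm from the nearest boundary — more than the 1.2 mm shell width (2 × 0.6), so it's in the infill interior.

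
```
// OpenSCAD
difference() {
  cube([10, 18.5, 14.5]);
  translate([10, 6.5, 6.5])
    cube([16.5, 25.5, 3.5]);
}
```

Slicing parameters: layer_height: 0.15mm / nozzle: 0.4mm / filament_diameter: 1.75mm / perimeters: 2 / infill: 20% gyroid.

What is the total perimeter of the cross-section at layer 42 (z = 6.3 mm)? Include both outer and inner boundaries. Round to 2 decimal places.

57.00 mm

At z = 6.3 mm: the cube (footprint 10×18.5) is included at this height (perimeter 57.00 mm); the cube at (10, 6.5) does not reach this height (z outside [6.5, 10]); Taking the first minus the rest: none of the subtracted shapes is present at this height, so the 10×18.5 cube is unchanged — boundary = 57.00 mm. Overall, the cross-section is a single solid region. Total boundary length (outer) = 57.00 mm.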